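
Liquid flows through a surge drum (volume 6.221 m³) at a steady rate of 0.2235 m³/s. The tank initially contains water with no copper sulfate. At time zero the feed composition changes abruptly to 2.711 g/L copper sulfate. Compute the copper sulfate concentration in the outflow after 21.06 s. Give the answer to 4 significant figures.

1.439 g/L

Accumulation = in − out for the solute gives V dC/dt = Q(C_in − C).
Time constant τ = V/Q = 6.221/0.2235 = 27.8345 s.
C approaches C_in exponentially: C(t) = C_in + (C₀ − C_in) e^(−t/τ).
C(21.06) = 2.711 + (0 − 2.711)·e^(−21.06/27.8345) = 2.711 + (-2.71100)·0.469252 = 1.43886 g/L.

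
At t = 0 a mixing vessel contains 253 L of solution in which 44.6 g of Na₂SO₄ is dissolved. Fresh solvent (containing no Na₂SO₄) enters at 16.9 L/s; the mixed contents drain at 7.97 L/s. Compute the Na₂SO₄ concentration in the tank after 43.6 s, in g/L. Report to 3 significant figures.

0.0302 g/L

Total volume: dV/dt = Q_in − Q_out = 8.9300 L/s, so V(t) = 253 + 8.9300 t and V(43.6) = 642.35 L.
Solute balance: dm/dt = 0 − Q_out C = −Q_out m/V(t).
dm/m = −Q_out dt/(V₀ + 8.9300 t); integrating gives ln(m/m₀) = −(Q_out/(Q_in−Q_out)) ln(V/V₀).
m = m₀ (V₀/V)^(Q_out/(Q_in−Q_out)) = 44.6 × (253/642.35)^(0.89250) = 19.417 g.
C = m/V = 19.417/642.35 = 0.030228 g/L.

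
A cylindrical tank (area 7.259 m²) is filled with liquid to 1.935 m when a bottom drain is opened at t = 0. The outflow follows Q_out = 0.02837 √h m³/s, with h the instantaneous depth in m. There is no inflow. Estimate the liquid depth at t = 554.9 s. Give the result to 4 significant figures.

A dh/dt = −Q_out = −0.02837 √h.
∫ h^(−1/2) dh = −(0.02837/A) ∫ dt, giving 2√h = 2√h₀ − (0.02837/A) t.
√h = √1.935 − 0.02837·554.9/(2·7.259) = 1.39104 − 1.08434 = 0.306698.
h = 0.306698² = 0.0940639 m.

0.09406 m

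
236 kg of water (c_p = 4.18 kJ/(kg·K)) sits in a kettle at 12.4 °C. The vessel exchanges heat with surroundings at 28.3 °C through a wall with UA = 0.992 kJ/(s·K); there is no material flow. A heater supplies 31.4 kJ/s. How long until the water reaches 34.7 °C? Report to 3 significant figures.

M c_p dT/dt = −UA(T − T_amb) + Q̇.
τ = M c_p/UA = 994.44 s; T_ss = T_amb + Q̇/UA = 28.3 + 31.4/0.992 = 59.953 °C.
T(t) = T_ss + (T₀ − T_ss)e^(−t/τ); set T = 34.7:
t = −τ ln[(T − T_ss)/(T₀ − T_ss)] = −994.44 · ln(0.53105) = 629.37 s.

629 s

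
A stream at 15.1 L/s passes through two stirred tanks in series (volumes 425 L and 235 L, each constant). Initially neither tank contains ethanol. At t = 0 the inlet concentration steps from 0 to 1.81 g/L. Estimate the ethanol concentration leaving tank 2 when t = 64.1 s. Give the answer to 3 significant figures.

Time constants: τᵢ = Vᵢ/Q for each well-mixed tank.
τ₁ = 425/15.1 = 28.146 s; τ₂ = 235/15.1 = 15.563 s.
Solving the cascade with C₁(0)=C₂(0)=0 gives C₂(t) = C_in[1 − (τ₁ e^(−t/τ₁) − τ₂ e^(−t/τ₂))/(τ₁ − τ₂)].
At t = 64.1: e^(−t/τ₁) = 0.10255, e^(−t/τ₂) = 0.016265.
C₂ = 1.81·[1 − (28.146·0.10255 − 15.563·0.016265)/(12.583)] = 1.81·0.79074 = 1.4312 g/L.

1.43 g/L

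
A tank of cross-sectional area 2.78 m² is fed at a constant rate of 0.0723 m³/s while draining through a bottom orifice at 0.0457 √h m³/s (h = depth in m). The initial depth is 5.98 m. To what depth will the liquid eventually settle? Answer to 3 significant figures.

2.50 m

Level balance: A dh/dt = 0.0723 − 0.0457 √h. Setting dh/dt = 0:
Q_in = 0.0457 √h_ss ⇒ √h_ss = 0.0723/0.0457 = 1.5821.
h_ss = 1.5821² = 2.5029 m. (Since h₀ = 5.98 m > h_ss, the level will fall toward this value.)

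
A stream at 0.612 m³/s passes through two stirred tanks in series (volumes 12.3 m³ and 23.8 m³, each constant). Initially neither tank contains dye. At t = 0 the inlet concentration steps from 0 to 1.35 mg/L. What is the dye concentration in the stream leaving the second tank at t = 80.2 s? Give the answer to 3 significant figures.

Species balance on tank i: dCᵢ/dt = (Cᵢ₋₁ − Cᵢ)/τᵢ with τᵢ = Vᵢ/Q.
τ₁ = 12.3/0.612 = 20.098 s; τ₂ = 23.8/0.612 = 38.889 s.
Solving the cascade with C₁(0)=C₂(0)=0 gives C₂(t) = C_in[1 − (τ₁ e^(−t/τ₁) − τ₂ e^(−t/τ₂))/(τ₁ − τ₂)].
At t = 80.2: e^(−t/τ₁) = 0.018492, e^(−t/τ₂) = 0.12716.
C₂ = 1.35·[1 − (20.098·0.018492 − 38.889·0.12716)/(-18.791)] = 1.35·0.75661 = 1.0214 mg/L.

1.02 mg/L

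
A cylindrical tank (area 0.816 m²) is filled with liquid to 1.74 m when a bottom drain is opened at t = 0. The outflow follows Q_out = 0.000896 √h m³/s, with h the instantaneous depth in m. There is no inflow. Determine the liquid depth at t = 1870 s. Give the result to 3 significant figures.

With no inflow, A dh/dt = −0.000896 √h.
∫ h^(−1/2) dh = −(0.000896/A) ∫ dt, giving 2√h = 2√h₀ − (0.000896/A) t.
√h = √1.74 − 0.000896·1870/(2·0.816) = 1.3191 − 1.0267 = 0.29242.
h = 0.29242² = 0.085512 m.

0.0855 m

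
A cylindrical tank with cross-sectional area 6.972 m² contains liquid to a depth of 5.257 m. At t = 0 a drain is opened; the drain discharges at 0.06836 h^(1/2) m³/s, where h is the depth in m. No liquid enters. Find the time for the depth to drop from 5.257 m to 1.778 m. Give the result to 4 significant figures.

195.7 s

Volume balance on the tank: A dh/dt = −0.06836 √h.
This is separable: 2 d(√h)/dt = −0.06836/A, so √h = √h₀ − (0.06836/(2A)) t.
t = 2A(√h₀ − √h)/0.06836 = 2·6.972·(√5.257 − √1.778)/0.06836
  = 13.9440 × (2.29281 − 1.33342) / 0.06836 = 195.697 s.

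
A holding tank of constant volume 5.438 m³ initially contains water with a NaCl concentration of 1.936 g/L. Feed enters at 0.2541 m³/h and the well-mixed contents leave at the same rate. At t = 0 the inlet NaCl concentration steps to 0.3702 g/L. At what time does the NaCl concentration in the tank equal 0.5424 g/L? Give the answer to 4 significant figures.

47.24 h

Species balance: V dC/dt = Q(C_in − C) ⇒ τ = V/Q = 21.4010 h.
C(t) = C_in + (C₀ − C_in) e^(−t/τ). Set C = 0.5424 and solve for t:
e^(−t/τ) = (C − C_in)/(C₀ − C_in) = (0.5424 − 0.3702)/(1.936 − 0.3702) = 0.109976
t = −τ ln(…) = 21.4010 × 2.20750 = 47.2427 h.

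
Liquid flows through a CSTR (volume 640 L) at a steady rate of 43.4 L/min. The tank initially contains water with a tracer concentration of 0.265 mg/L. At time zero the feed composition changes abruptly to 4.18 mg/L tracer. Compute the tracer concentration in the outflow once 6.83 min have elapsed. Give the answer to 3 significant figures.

Transient balance on the dissolved component: V dC/dt = Q(C_in − C).
So dC/dt = (C_in − C)/τ with τ = V/Q = 640/43.4 = 14.747 min.
This is linear first-order; C(t) = C_in + (C₀ − C_in) e^(−t/τ).
C(6.83) = 4.18 + (0.265 − 4.18)·e^(−6.83/14.747) = 4.18 + (-3.9150)·0.62929 = 1.7163 mg/L.

1.72 mg/L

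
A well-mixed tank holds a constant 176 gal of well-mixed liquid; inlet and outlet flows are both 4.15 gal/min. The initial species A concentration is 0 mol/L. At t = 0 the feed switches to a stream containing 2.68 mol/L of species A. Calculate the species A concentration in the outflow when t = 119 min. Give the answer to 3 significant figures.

Accumulation = in − out for the solute gives V dC/dt = Q(C_in − C).
Rewrite as dC/dt + C/τ = C_in/τ, τ = V/Q = 42.410 min.
Integrating: C(t) = C_in + (C₀ − C_in) e^(−t/τ).
C(119) = 2.68 + (0 − 2.68)·e^(−119/42.410) = 2.68 + (-2.6800)·0.060448 = 2.5180 mol/L.

2.52 mol/L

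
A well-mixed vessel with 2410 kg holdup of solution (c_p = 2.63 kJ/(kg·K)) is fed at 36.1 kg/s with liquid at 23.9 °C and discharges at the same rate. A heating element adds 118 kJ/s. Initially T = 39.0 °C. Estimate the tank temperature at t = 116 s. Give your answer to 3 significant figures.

27.6 °C

Energy balance: M c_p dT/dt = ṁ c_p (T_in − T) + 118.
Rearrange: dT/dt = (T_ss − T)/τ with τ = M/ṁ = 66.759 s and T_ss = T_in + Q̇/(ṁ c_p) = 25.143 °C.
This is linear first-order; T(t) = T_ss + (T₀ − T_ss) e^(−t/τ).
T(116) = 25.143 + (13.857)·e^(−116/66.759) = 25.143 + (13.857)·0.17594 = 27.581 °C.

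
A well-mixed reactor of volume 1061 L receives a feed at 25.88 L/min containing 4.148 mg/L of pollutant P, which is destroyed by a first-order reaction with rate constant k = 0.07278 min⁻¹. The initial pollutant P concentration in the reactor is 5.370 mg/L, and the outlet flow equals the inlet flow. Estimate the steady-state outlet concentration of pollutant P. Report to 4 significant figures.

V dC/dt = Q(C_in − C) − k V C.
At steady state: 0 = Q C_in − (Q + kV) C_ss, so C_ss = Q C_in/(Q + kV).
C_ss = 25.88·4.148/(25.88 + 0.07278·1061) = 107.350/103.100 = 1.04123 mg/L.

1.041 mg/L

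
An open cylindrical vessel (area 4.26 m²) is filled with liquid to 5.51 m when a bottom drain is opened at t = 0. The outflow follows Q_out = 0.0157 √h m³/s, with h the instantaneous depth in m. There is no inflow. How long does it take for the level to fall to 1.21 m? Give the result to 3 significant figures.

With no inflow, A dh/dt = −0.0157 √h.
Separate and integrate: 2(√h − √h₀) = −(0.0157/A) t.
t = 2A(√h₀ − √h)/0.0157 = 2·4.26·(√5.51 − √1.21)/0.0157
  = 8.5200 × (2.3473 − 1.1000) / 0.0157 = 676.90 s.

677 s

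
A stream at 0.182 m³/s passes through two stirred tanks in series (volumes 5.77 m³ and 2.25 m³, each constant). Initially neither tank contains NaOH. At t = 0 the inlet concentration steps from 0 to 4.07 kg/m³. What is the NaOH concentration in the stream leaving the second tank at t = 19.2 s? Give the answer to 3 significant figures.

0.980 kg/m³

Each tank obeys Vᵢ dCᵢ/dt = Q(Cᵢ₋₁ − Cᵢ), so τᵢ = Vᵢ/Q.
τ₁ = 5.77/0.182 = 31.703 s; τ₂ = 2.25/0.182 = 12.363 s.
Tank 1: C₁ = C_in(1 − e^(−t/τ₁)). Tank 2 (τ₁ ≠ τ₂): C₂ = C_in[1 − (τ₁ e^(−t/τ₁) − τ₂ e^(−t/τ₂))/(τ₁ − τ₂)].
At t = 19.2: e^(−t/τ₁) = 0.54574, e^(−t/τ₂) = 0.21160.
C₂ = 4.07·[1 − (31.703·0.54574 − 12.363·0.21160)/(19.341)] = 4.07·0.24068 = 0.97956 kg/m³.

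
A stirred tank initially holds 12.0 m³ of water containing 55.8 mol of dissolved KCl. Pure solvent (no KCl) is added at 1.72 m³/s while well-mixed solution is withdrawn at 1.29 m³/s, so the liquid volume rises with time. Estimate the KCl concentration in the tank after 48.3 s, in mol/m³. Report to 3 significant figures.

Let m(t) be the amount of KCl. Volume: V(t) = V₀ + (Q_in − Q_out) t = 12.0 + 0.43000 t; V(48.3) = 32.769 m³.
Solute balance: dm/dt = 0 − Q_out C = −Q_out m/V(t).
Separate: dm/m = −Q_out dt/V(t) ⇒ ln(m/m₀) = −(Q_out/(Q_in−Q_out)) ln(V/V₀).
m = m₀ (V₀/V)^(Q_out/(Q_in−Q_out)) = 55.8 × (12.0/32.769)^(3.0000) = 2.7402 mol.
C = m/V = 2.7402/32.769 = 0.083623 mol/m³.

0.0836 mol/m³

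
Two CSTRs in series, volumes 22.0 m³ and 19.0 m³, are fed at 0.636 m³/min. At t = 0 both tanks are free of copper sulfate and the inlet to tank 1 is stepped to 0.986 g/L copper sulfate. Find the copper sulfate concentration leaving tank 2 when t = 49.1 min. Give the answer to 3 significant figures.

Time constants: τᵢ = Vᵢ/Q for each well-mixed tank.
τ₁ = 22.0/0.636 = 34.591 min; τ₂ = 19.0/0.636 = 29.874 min.
Solving the cascade with C₁(0)=C₂(0)=0 gives C₂(t) = C_in[1 − (τ₁ e^(−t/τ₁) − τ₂ e^(−t/τ₂))/(τ₁ − τ₂)].
At t = 49.1: e^(−t/τ₁) = 0.24185, e^(−t/τ₂) = 0.19329.
C₂ = 0.986·[1 − (34.591·0.24185 − 29.874·0.19329)/(4.7170)] = 0.986·0.45061 = 0.44430 g/L.

0.444 g/L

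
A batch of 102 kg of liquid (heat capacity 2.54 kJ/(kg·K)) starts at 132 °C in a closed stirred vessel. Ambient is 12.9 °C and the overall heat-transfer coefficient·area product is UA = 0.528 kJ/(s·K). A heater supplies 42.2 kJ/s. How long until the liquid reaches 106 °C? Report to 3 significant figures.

535 s

Energy balance: M c_p dT/dt = −UA(T − T_amb) + Q̇.
τ = M c_p/UA = 490.68 s; T_ss = T_amb + Q̇/UA = 12.9 + 42.2/0.528 = 92.824 °C.
T(t) = T_ss + (T₀ − T_ss)e^(−t/τ); set T = 106:
t = −τ ln[(T − T_ss)/(T₀ − T_ss)] = −490.68 · ln(0.33632) = 534.69 s.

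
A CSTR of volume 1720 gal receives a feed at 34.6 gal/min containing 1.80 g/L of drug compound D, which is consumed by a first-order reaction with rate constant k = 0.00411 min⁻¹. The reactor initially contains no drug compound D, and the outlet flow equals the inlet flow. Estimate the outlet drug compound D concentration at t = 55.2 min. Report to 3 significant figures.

V dC/dt = Q(C_in − C) − k V C.
This is linear with rate a = Q/V + k = 0.024226 min⁻¹.
C_ss = Q C_in/(Q + kV) = 1.4946 g/L; C(t) = C_ss + (C₀ − C_ss) e^(−a t).
C(55.2) = 1.4946 + (-1.4946)·e^(−0.024226·55.2) = 1.4946 + (-1.4946)·0.26256 = 1.1022 g/L.

1.10 g/L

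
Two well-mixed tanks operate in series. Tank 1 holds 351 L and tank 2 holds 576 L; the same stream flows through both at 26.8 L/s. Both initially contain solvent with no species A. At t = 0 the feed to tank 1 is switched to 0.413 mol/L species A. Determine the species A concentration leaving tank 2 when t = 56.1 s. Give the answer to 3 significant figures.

Time constants: τᵢ = Vᵢ/Q for each well-mixed tank.
τ₁ = 351/26.8 = 13.097 s; τ₂ = 576/26.8 = 21.493 s.
Tank 1: C₁ = C_in(1 − e^(−t/τ₁)). Tank 2 (τ₁ ≠ τ₂): C₂ = C_in[1 − (τ₁ e^(−t/τ₁) − τ₂ e^(−t/τ₂))/(τ₁ − τ₂)].
At t = 56.1: e^(−t/τ₁) = 0.013795, e^(−t/τ₂) = 0.073519.
C₂ = 0.413·[1 − (13.097·0.013795 − 21.493·0.073519)/(-8.3955)] = 0.413·0.83331 = 0.34416 mol/L.

0.344 mol/L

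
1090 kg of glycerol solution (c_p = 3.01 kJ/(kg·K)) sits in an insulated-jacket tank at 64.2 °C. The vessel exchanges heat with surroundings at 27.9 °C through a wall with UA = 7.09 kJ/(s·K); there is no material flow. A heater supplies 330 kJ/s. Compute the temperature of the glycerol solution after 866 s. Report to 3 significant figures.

M c_p dT/dt = −UA(T − T_amb) + Q̇.
dT/dt = (T_ss − T)/τ with T_ss = T_amb + Q̇/UA = 27.9 + 330/7.09 = 74.444 °C, τ = M c_p/UA = 1090·3.01/7.09 = 462.75 s.
T approaches T_ss exponentially: T(t) = T_ss + (T₀ − T_ss) e^(−t/τ).
T(866) = 74.444 + (-10.244)·0.15391 = 72.868 °C.

72.9 °C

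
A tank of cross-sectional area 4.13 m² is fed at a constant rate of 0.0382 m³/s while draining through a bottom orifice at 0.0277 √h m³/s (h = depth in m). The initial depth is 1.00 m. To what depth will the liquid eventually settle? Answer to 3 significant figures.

Level balance: A dh/dt = 0.0382 − 0.0277 √h. Setting dh/dt = 0:
Q_in = 0.0277 √h_ss ⇒ √h_ss = 0.0382/0.0277 = 1.3791.
h_ss = 1.3791² = 1.9018 m. (Since h₀ = 1.00 m < h_ss, the level will rise toward this value.)

1.90 m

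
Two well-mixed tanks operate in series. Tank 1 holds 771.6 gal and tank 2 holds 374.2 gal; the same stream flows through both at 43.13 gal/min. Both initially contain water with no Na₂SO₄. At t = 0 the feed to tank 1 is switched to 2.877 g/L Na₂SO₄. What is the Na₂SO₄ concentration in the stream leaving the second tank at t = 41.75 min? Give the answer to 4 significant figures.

2.358 g/L

Each tank obeys Vᵢ dCᵢ/dt = Q(Cᵢ₋₁ − Cᵢ), so τᵢ = Vᵢ/Q.
τ₁ = 771.6/43.13 = 17.8901 min; τ₂ = 374.2/43.13 = 8.67610 min.
Tank 1: C₁ = C_in(1 − e^(−t/τ₁)). Tank 2 (τ₁ ≠ τ₂): C₂ = C_in[1 − (τ₁ e^(−t/τ₁) − τ₂ e^(−t/τ₂))/(τ₁ − τ₂)].
At t = 41.75: e^(−t/τ₁) = 0.0969371, e^(−t/τ₂) = 0.00813099.
C₂ = 2.877·[1 − (17.8901·0.0969371 − 8.67610·0.00813099)/(9.21400)] = 2.877·0.819441 = 2.35753 g/L.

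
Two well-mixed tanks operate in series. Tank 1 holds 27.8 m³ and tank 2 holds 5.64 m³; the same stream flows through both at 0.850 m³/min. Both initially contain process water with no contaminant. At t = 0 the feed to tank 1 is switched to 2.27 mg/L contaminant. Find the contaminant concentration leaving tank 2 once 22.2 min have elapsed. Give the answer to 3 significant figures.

0.846 mg/L

Each tank obeys Vᵢ dCᵢ/dt = Q(Cᵢ₋₁ − Cᵢ), so τᵢ = Vᵢ/Q.
τ₁ = 27.8/0.850 = 32.706 min; τ₂ = 5.64/0.850 = 6.6353 min.
Tank 1: C₁ = C_in(1 − e^(−t/τ₁)). Tank 2 (τ₁ ≠ τ₂): C₂ = C_in[1 − (τ₁ e^(−t/τ₁) − τ₂ e^(−t/τ₂))/(τ₁ − τ₂)].
At t = 22.2: e^(−t/τ₁) = 0.50724, e^(−t/τ₂) = 0.035234.
C₂ = 2.27·[1 − (32.706·0.50724 − 6.6353·0.035234)/(26.071)] = 2.27·0.37263 = 0.84588 mg/L.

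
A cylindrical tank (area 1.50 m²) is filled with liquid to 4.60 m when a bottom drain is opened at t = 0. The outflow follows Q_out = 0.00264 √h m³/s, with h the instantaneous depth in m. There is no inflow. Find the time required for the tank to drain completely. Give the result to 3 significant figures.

Volume balance on the tank: A dh/dt = −0.00264 √h.
∫ h^(−1/2) dh = −(0.00264/A) ∫ dt, giving 2√h = 2√h₀ − (0.00264/A) t.
Tank is empty when √h = 0: t_empty = 2A√h₀/0.00264.
t_empty = 2·1.50·√4.60/0.00264 = 3.0000·2.1448/0.00264 = 2437.2 s.

2440 s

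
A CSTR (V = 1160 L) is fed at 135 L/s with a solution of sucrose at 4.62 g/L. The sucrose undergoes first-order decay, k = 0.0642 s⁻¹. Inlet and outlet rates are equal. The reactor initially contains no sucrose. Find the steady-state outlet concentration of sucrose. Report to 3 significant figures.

Accumulation = in − out − consumed: V dC/dt = Q C_in − Q C − k V C.
At steady state: 0 = Q C_in − (Q + kV) C_ss, so C_ss = Q C_in/(Q + kV).
C_ss = 135·4.62/(135 + 0.0642·1160) = 623.70/209.47 = 2.9775 g/L.

2.98 g/L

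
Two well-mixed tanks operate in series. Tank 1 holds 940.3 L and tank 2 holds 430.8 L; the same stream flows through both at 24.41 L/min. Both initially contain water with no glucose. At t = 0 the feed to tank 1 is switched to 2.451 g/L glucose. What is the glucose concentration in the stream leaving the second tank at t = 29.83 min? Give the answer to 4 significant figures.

Species balance on tank i: dCᵢ/dt = (Cᵢ₋₁ − Cᵢ)/τᵢ with τᵢ = Vᵢ/Q.
τ₁ = 940.3/24.41 = 38.5211 min; τ₂ = 430.8/24.41 = 17.6485 min.
Solving the cascade with C₁(0)=C₂(0)=0 gives C₂(t) = C_in[1 − (τ₁ e^(−t/τ₁) − τ₂ e^(−t/τ₂))/(τ₁ − τ₂)].
At t = 29.83: e^(−t/τ₁) = 0.460989, e^(−t/τ₂) = 0.184477.
C₂ = 2.451·[1 − (38.5211·0.460989 − 17.6485·0.184477)/(20.8726)] = 2.451·0.305211 = 0.748071 g/L.

0.7481 g/L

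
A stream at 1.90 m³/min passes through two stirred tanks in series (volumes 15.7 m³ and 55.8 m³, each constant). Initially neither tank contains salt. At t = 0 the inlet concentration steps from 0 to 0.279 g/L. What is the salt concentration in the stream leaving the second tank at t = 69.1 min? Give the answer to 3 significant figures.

Species balance on tank i: dCᵢ/dt = (Cᵢ₋₁ − Cᵢ)/τᵢ with τᵢ = Vᵢ/Q.
τ₁ = 15.7/1.90 = 8.2632 min; τ₂ = 55.8/1.90 = 29.368 min.
Solving the cascade with C₁(0)=C₂(0)=0 gives C₂(t) = C_in[1 − (τ₁ e^(−t/τ₁) − τ₂ e^(−t/τ₂))/(τ₁ − τ₂)].
At t = 69.1: e^(−t/τ₁) = 0.00023348, e^(−t/τ₂) = 0.095096.
C₂ = 0.279·[1 − (8.2632·0.00023348 − 29.368·0.095096)/(-21.105)] = 0.279·0.86776 = 0.24211 g/L.

0.242 g/L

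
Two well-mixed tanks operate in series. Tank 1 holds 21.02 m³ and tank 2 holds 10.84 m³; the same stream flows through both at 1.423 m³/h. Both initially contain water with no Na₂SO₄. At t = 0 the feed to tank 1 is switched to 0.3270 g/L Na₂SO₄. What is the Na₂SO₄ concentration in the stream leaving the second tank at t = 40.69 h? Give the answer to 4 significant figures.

Time constants: τᵢ = Vᵢ/Q for each well-mixed tank.
τ₁ = 21.02/1.423 = 14.7716 h; τ₂ = 10.84/1.423 = 7.61771 h.
Solving the cascade with C₁(0)=C₂(0)=0 gives C₂(t) = C_in[1 − (τ₁ e^(−t/τ₁) − τ₂ e^(−t/τ₂))/(τ₁ − τ₂)].
At t = 40.69: e^(−t/τ₁) = 0.0636339, e^(−t/τ₂) = 0.00478868.
C₂ = 0.3270·[1 − (14.7716·0.0636339 − 7.61771·0.00478868)/(7.15390)] = 0.3270·0.873706 = 0.285702 g/L.

0.2857 g/L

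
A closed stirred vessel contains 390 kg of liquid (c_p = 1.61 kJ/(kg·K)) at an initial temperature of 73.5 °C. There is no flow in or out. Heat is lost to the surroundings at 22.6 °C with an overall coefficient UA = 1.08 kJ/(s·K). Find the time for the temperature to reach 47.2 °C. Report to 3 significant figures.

First-law balance (no shaft work): M c_p dT/dt = −UA(T − T_amb).
τ = M c_p/UA = 581.39 s; T_ss = T_amb = 22.600 °C.
T(t) = T_ss + (T₀ − T_ss)e^(−t/τ); set T = 47.2:
t = −τ ln[(T − T_ss)/(T₀ − T_ss)] = −581.39 · ln(0.48330) = 422.74 s.

423 s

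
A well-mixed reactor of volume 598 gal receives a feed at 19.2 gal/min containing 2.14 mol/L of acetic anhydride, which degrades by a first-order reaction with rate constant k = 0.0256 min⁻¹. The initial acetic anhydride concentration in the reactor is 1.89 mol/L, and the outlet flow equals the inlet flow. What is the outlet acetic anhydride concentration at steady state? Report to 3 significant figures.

Species balance: V dC/dt = Q C_in − Q C − k V C.
Steady state (dC/dt = 0): C_ss = Q C_in/(Q + kV) = C_in/(1 + kV/Q).
C_ss = 19.2·2.14/(19.2 + 0.0256·598) = 41.088/34.509 = 1.1907 mol/L.

1.19 mol/L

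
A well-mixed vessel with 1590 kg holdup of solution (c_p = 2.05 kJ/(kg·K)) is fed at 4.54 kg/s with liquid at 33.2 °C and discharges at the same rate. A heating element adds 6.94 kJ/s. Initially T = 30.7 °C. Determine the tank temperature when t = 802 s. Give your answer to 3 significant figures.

33.6 °C

M c_p dT/dt = ṁ c_p (T_in − T) + Q̇.
τ = M/ṁ = 350.22 s; T_ss = T_in + Q̇/(ṁ c_p) = 33.2 + 6.94/(4.54·2.05) = 33.946 °C.
Solution: T(t) = T_ss + (T₀ − T_ss) e^(−t/τ).
T(802) = 33.946 + (-3.2457)·e^(−802/350.22) = 33.946 + (-3.2457)·0.10127 = 33.617 °C.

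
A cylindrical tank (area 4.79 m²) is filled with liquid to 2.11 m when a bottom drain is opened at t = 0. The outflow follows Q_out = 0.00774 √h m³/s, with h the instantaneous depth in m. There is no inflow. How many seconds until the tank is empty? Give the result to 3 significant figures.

Accumulation of liquid (constant cross-section A): A dh/dt = −0.00774 √h.
This is separable: 2 d(√h)/dt = −0.00774/A, so √h = √h₀ − (0.00774/(2A)) t.
Tank is empty when √h = 0: t_empty = 2A√h₀/0.00774.
t_empty = 2·4.79·√2.11/0.00774 = 9.5800·1.4526/0.00774 = 1797.9 s.

1800 s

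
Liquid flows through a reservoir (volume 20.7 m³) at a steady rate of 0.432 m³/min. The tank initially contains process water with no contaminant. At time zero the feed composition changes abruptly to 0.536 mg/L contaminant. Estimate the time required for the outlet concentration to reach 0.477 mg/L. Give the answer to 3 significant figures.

Mass balance on the solute (V constant): V dC/dt = Q(C_in − C), so τ = V/Q = 47.917 min.
C(t) = C_in + (C₀ − C_in) e^(−t/τ). Set C = 0.477 and solve for t:
e^(−t/τ) = (C − C_in)/(C₀ − C_in) = (0.477 − 0.536)/(0 − 0.536) = 0.11007
t = −τ ln(…) = 47.917 × 2.2066 = 105.73 min.

106 min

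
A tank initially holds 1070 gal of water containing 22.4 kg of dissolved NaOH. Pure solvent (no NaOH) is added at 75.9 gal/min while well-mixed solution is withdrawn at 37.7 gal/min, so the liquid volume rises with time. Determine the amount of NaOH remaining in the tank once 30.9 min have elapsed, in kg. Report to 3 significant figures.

10.8 kg

Let m(t) be the amount of NaOH. Volume: V(t) = V₀ + (Q_in − Q_out) t = 1070 + 38.200 t; V(30.9) = 2250.4 gal.
Species balance (pure solvent in): dm/dt = −Q_out · m/V(t).
dm/m = −Q_out dt/(V₀ + 38.200 t); integrating gives ln(m/m₀) = −(Q_out/(Q_in−Q_out)) ln(V/V₀).
m = m₀ (V₀/V)^(Q_out/(Q_in−Q_out)) = 22.4 × (1070/2250.4)^(0.98691) = 10.755 kg.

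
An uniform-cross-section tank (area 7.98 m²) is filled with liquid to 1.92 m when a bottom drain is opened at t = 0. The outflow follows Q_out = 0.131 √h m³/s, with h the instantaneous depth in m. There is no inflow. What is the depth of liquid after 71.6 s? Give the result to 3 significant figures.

With no inflow, A dh/dt = −0.131 √h.
Separate and integrate: 2(√h − √h₀) = −(0.131/A) t.
√h = √1.92 − 0.131·71.6/(2·7.98) = 1.3856 − 0.58769 = 0.79795.
h = 0.79795² = 0.63672 m.

0.637 m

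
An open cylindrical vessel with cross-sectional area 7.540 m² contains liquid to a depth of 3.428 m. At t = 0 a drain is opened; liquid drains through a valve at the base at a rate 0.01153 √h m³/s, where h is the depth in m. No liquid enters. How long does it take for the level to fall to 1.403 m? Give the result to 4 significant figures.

Accumulation of liquid (constant cross-section A): A dh/dt = −0.01153 √h.
This is separable: 2 d(√h)/dt = −0.01153/A, so √h = √h₀ − (0.01153/(2A)) t.
t = 2A(√h₀ − √h)/0.01153 = 2·7.540·(√3.428 − √1.403)/0.01153
  = 15.0800 × (1.85149 − 1.18448) / 0.01153 = 872.368 s.

872.4 s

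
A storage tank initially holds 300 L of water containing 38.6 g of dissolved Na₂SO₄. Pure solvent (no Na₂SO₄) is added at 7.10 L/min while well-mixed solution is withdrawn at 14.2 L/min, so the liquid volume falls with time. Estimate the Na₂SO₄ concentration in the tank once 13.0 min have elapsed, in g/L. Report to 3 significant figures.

0.0891 g/L

Total volume: dV/dt = Q_in − Q_out = -7.1000 L/min, so V(t) = 300 − 7.1000 t and V(13.0) = 207.70 L.
Solute balance: dm/dt = 0 − Q_out C = −Q_out m/V(t).
dm/m = −Q_out dt/(V₀ − 7.1000 t); integrating gives ln(m/m₀) = −(Q_out/(Q_in−Q_out)) ln(V/V₀).
m = m₀ (V₀/V)^(Q_out/(Q_in−Q_out)) = 38.6 × (300/207.70)^(-2.0000) = 18.502 g.
C = m/V = 18.502/207.70 = 0.089080 g/L.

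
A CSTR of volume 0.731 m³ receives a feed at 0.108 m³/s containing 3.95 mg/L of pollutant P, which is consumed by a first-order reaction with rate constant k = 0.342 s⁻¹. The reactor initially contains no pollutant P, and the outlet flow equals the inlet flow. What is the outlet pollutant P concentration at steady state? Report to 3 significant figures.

1.19 mg/L

V dC/dt = Q(C_in − C) − k V C.
Steady state (dC/dt = 0): C_ss = Q C_in/(Q + kV) = C_in/(1 + kV/Q).
C_ss = 0.108·3.95/(0.108 + 0.342·0.731) = 0.42660/0.35800 = 1.1916 mg/L.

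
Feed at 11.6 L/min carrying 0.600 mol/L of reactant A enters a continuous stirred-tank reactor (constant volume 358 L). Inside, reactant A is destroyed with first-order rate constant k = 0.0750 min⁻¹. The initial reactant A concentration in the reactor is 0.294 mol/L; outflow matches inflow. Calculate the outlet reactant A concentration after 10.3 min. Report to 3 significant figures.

0.218 mol/L

V dC/dt = Q(C_in − C) − k V C.
This is linear with rate a = Q/V + k = 0.10740 min⁻¹.
C_ss = Q C_in/(Q + kV) = 0.18101 mol/L; C(t) = C_ss + (C₀ − C_ss) e^(−a t).
C(10.3) = 0.18101 + (0.11299)·e^(−0.10740·10.3) = 0.18101 + (0.11299)·0.33080 = 0.21839 mol/L.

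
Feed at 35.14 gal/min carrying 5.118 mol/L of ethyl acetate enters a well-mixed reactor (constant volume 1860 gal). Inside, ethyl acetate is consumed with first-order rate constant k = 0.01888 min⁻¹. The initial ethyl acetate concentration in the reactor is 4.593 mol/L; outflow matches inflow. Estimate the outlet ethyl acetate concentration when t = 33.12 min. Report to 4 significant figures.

Accumulation = in − out − consumed: V dC/dt = Q C_in − Q C − k V C.
This is linear with rate a = Q/V + k = 0.0377725 min⁻¹.
C_ss = Q C_in/(Q + kV) = 2.55985 mol/L; C(t) = C_ss + (C₀ − C_ss) e^(−a t).
C(33.12) = 2.55985 + (2.03315)·e^(−0.0377725·33.12) = 2.55985 + (2.03315)·0.286211 = 3.14176 mol/L.

3.142 mol/L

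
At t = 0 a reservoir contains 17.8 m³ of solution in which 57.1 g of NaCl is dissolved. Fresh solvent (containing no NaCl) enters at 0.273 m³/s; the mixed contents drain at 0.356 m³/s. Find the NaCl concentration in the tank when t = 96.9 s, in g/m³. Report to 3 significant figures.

0.444 g/m³

Total volume: dV/dt = Q_in − Q_out = -0.083000 m³/s, so V(t) = 17.8 − 0.083000 t and V(96.9) = 9.7573 m³.
Solute balance: dm/dt = 0 − Q_out C = −Q_out m/V(t).
Separate: dm/m = −Q_out dt/V(t) ⇒ ln(m/m₀) = −(Q_out/(Q_in−Q_out)) ln(V/V₀).
m = m₀ (V₀/V)^(Q_out/(Q_in−Q_out)) = 57.1 × (17.8/9.7573)^(-4.2892) = 4.3329 g.
C = m/V = 4.3329/9.7573 = 0.44407 g/m³.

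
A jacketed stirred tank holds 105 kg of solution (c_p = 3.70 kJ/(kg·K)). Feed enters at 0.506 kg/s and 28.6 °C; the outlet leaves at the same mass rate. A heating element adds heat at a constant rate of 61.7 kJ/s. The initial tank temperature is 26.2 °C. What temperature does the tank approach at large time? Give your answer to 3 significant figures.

M c_p dT/dt = ṁ c_p (T_in − T) + Q̇.
At steady state dT/dt = 0 ⇒ T_ss = T_in + Q̇/(ṁ c_p) = 28.6 + 61.7/(0.506·3.70) = 61.556 °C.

61.6 °C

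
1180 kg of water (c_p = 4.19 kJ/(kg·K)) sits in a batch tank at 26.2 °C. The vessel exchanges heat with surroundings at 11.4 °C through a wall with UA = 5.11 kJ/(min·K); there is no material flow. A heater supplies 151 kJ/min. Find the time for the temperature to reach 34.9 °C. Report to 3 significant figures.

862 min

Lumped-capacitance energy balance: M c_p dT/dt = UA(T_amb − T) + Q̇.
τ = M c_p/UA = 967.55 min; T_ss = T_amb + Q̇/UA = 11.4 + 151/5.11 = 40.950 °C.
T(t) = T_ss + (T₀ − T_ss)e^(−t/τ); set T = 34.9:
t = −τ ln[(T − T_ss)/(T₀ − T_ss)] = −967.55 · ln(0.41017) = 862.28 min.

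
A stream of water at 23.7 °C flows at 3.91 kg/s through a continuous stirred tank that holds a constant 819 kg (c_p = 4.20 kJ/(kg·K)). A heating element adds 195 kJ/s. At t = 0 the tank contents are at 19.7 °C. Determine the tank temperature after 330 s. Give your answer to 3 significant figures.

Unsteady energy balance on the tank contents: M c_p dT/dt = ṁ c_p (T_in − T) + 195.
τ = M/ṁ = 209.46 s; T_ss = T_in + Q̇/(ṁ c_p) = 23.7 + 195/(3.91·4.20) = 35.574 °C.
This is linear first-order; T(t) = T_ss + (T₀ − T_ss) e^(−t/τ).
T(330) = 35.574 + (-15.874)·e^(−330/209.46) = 35.574 + (-15.874)·0.20691 = 32.290 °C.

32.3 °C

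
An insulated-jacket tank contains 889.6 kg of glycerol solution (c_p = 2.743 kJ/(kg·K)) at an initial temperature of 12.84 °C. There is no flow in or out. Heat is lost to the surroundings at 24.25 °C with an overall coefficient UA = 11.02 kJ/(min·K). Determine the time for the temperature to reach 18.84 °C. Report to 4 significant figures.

Lumped-capacitance energy balance: M c_p dT/dt = UA(T_amb − T).
τ = M c_p/UA = 221.431 min; T_ss = T_amb = 24.2500 °C.
T(t) = T_ss + (T₀ − T_ss)e^(−t/τ); set T = 18.84:
t = −τ ln[(T − T_ss)/(T₀ − T_ss)] = −221.431 · ln(0.474145) = 165.241 min.

165.2 min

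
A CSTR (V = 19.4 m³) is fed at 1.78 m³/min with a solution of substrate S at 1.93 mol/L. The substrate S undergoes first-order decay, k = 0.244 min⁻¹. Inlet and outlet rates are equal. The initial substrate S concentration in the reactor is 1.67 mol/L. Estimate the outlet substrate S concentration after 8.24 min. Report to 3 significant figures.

Accumulation = in − out − consumed: V dC/dt = Q C_in − Q C − k V C.
dC/dt = (Q/V) C_in − (Q/V + k) C; effective rate a = Q/V + k = 0.091753 + 0.244 = 0.33575 min⁻¹.
C_ss = Q C_in/(Q + kV) = 0.52742 mol/L; C(t) = C_ss + (C₀ − C_ss) e^(−a t).
C(8.24) = 0.52742 + (1.1426)·e^(−0.33575·8.24) = 0.52742 + (1.1426)·0.062875 = 0.59926 mol/L.

0.599 mol/L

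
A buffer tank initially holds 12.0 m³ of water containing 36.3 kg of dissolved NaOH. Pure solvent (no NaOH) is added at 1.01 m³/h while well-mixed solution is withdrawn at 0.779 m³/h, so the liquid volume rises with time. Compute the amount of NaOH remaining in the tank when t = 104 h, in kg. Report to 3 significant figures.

Total volume: dV/dt = Q_in − Q_out = 0.23100 m³/h, so V(t) = 12.0 + 0.23100 t and V(104) = 36.024 m³.
No NaOH enters, so dm/dt = −Q_out · (m/V).
Separate: dm/m = −Q_out dt/V(t) ⇒ ln(m/m₀) = −(Q_out/(Q_in−Q_out)) ln(V/V₀).
m = m₀ (V₀/V)^(Q_out/(Q_in−Q_out)) = 36.3 × (12.0/36.024)^(3.3723) = 0.89112 kg.

0.891 kg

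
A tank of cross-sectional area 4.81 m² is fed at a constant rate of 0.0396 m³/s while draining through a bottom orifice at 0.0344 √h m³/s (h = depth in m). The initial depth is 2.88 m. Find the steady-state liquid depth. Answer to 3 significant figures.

1.33 m

Mass balance (ρ constant): A dh/dt = Q_in − 0.0344 √h. At steady state dh/dt = 0:
Q_in = 0.0344 √h_ss ⇒ √h_ss = 0.0396/0.0344 = 1.1512.
h_ss = 1.1512² = 1.3252 m. (Since h₀ = 2.88 m > h_ss, the level will fall toward this value.)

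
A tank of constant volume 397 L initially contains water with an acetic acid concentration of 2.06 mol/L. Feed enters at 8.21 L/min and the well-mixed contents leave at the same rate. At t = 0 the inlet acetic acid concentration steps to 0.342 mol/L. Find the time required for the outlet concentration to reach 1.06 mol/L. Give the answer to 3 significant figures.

42.2 min

Species balance: V dC/dt = Q(C_in − C) ⇒ τ = V/Q = 48.356 min.
C(t) = C_in + (C₀ − C_in) e^(−t/τ). Set C = 1.06 and solve for t:
e^(−t/τ) = (C − C_in)/(C₀ − C_in) = (1.06 − 0.342)/(2.06 − 0.342) = 0.41793
t = −τ ln(…) = 48.356 × 0.87245 = 42.188 min.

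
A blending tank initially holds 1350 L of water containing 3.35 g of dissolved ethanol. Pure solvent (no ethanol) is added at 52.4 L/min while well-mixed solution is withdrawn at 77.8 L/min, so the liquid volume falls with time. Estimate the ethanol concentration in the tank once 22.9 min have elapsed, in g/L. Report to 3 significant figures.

0.000776 g/L

Total volume: dV/dt = Q_in − Q_out = -25.400 L/min, so V(t) = 1350 − 25.400 t and V(22.9) = 768.34 L.
Species balance (pure solvent in): dm/dt = −Q_out · m/V(t).
Separate: dm/m = −Q_out dt/V(t) ⇒ ln(m/m₀) = −(Q_out/(Q_in−Q_out)) ln(V/V₀).
m = m₀ (V₀/V)^(Q_out/(Q_in−Q_out)) = 3.35 × (1350/768.34)^(-3.0630) = 0.59605 g.
C = m/V = 0.59605/768.34 = 0.00077577 g/L.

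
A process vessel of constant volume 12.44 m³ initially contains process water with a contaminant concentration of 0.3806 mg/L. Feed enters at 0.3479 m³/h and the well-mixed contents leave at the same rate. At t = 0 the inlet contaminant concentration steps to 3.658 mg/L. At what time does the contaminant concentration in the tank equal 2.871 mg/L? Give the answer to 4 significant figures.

Unsteady species balance (constant V, well mixed): V dC/dt = Q(C_in − C), so τ = V/Q = 35.7574 h.
C(t) = C_in + (C₀ − C_in) e^(−t/τ). Set C = 2.871 and solve for t:
e^(−t/τ) = (C − C_in)/(C₀ − C_in) = (2.871 − 3.658)/(0.3806 − 3.658) = 0.240129
t = −τ ln(…) = 35.7574 × 1.42658 = 51.0107 h.

51.01 h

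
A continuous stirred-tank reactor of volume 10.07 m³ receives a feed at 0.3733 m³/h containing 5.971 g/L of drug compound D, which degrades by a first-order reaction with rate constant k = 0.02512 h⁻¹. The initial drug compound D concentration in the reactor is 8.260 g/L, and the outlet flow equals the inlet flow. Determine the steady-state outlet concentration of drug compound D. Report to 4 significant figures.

3.559 g/L

Species balance: V dC/dt = Q C_in − Q C − k V C.
Steady state (dC/dt = 0): C_ss = Q C_in/(Q + kV) = C_in/(1 + kV/Q).
C_ss = 0.3733·5.971/(0.3733 + 0.02512·10.07) = 2.22897/0.626258 = 3.55919 g/L.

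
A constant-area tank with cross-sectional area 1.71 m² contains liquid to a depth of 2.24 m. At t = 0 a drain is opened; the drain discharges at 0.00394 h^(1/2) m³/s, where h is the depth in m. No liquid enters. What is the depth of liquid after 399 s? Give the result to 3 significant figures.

Volume balance on the tank: A dh/dt = −0.00394 √h.
∫ h^(−1/2) dh = −(0.00394/A) ∫ dt, giving 2√h = 2√h₀ − (0.00394/A) t.
√h = √2.24 − 0.00394·399/(2·1.71) = 1.4967 − 0.45967 = 1.0370.
h = 1.0370² = 1.0754 m.

1.08 m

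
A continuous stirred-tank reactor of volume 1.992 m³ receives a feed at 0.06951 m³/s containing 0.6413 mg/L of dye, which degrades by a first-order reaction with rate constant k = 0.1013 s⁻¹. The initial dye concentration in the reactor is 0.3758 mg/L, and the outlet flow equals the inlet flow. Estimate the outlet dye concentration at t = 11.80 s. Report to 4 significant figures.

Accumulation = in − out − consumed: V dC/dt = Q C_in − Q C − k V C.
dC/dt = (Q/V) C_in − (Q/V + k) C; effective rate a = Q/V + k = 0.0348946 + 0.1013 = 0.136195 s⁻¹.
C_ss = Q C_in/(Q + kV) = 0.164308 mg/L; C(t) = C_ss + (C₀ − C_ss) e^(−a t).
C(11.80) = 0.164308 + (0.211492)·e^(−0.136195·11.80) = 0.164308 + (0.211492)·0.200469 = 0.206706 mg/L.

0.2067 mg/L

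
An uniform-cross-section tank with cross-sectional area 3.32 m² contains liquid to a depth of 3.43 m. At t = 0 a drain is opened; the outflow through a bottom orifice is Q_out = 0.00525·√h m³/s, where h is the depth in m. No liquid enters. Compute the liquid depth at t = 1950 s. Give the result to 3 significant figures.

With no inflow, A dh/dt = −0.00525 √h.
This is separable: 2 d(√h)/dt = −0.00525/A, so √h = √h₀ − (0.00525/(2A)) t.
√h = √3.43 − 0.00525·1950/(2·3.32) = 1.8520 − 1.5418 = 0.31023.
h = 0.31023² = 0.096245 m.

0.0962 m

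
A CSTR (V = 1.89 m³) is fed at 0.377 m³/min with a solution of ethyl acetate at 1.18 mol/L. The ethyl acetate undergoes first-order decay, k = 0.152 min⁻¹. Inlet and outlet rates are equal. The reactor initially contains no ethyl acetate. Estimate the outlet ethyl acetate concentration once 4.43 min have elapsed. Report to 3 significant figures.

0.529 mol/L

V dC/dt = Q(C_in − C) − k V C.
This is linear with rate a = Q/V + k = 0.35147 min⁻¹.
C_ss = Q C_in/(Q + kV) = 0.66969 mol/L; C(t) = C_ss + (C₀ − C_ss) e^(−a t).
C(4.43) = 0.66969 + (-0.66969)·e^(−0.35147·4.43) = 0.66969 + (-0.66969)·0.21076 = 0.52854 mol/L.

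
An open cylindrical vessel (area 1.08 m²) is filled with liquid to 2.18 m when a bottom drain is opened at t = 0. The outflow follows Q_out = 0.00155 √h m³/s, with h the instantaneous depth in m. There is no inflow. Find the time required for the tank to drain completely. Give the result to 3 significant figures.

A dh/dt = −Q_out = −0.00155 √h.
Separate and integrate: 2(√h − √h₀) = −(0.00155/A) t.
Set h = 0: 2√h₀ = (0.00155/A) t_empty ⇒ t_empty = 2A√h₀/0.00155.
t_empty = 2·1.08·√2.18/0.00155 = 2.1600·1.4765/0.00155 = 2057.5 s.

2060 s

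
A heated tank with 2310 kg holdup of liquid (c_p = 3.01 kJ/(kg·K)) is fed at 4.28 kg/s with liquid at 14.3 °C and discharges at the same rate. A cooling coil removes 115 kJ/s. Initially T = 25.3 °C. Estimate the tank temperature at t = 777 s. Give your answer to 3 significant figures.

M c_p dT/dt = ṁ c_p (T_in − T) − Q̇.
τ = M/ṁ = 539.72 s; T_ss = T_in − Q̇/(ṁ c_p) = 14.3 − 115/(4.28·3.01) = 5.3734 °C.
Solution: T(t) = T_ss + (T₀ − T_ss) e^(−t/τ).
T(777) = 5.3734 + (19.927)·e^(−777/539.72) = 5.3734 + (19.927)·0.23701 = 10.096 °C.

10.1 °C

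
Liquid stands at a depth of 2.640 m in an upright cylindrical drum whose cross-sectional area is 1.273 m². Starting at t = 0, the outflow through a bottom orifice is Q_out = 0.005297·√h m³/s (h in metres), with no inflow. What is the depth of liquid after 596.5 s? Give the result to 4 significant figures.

Unsteady balance on liquid volume: A dh/dt = −0.005297 √h.
Separate and integrate: 2(√h − √h₀) = −(0.005297/A) t.
√h = √2.640 − 0.005297·596.5/(2·1.273) = 1.62481 − 1.24103 = 0.383778.
h = 0.383778² = 0.147286 m.

0.1473 m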